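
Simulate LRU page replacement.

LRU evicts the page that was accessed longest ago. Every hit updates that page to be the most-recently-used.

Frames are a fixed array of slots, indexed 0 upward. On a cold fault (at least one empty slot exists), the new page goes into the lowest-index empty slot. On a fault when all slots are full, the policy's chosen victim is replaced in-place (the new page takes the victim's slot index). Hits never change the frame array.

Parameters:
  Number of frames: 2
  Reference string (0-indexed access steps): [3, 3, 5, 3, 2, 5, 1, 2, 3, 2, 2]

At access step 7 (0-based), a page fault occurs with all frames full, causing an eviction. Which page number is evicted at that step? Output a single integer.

Answer: 5

Derivation:
Step 0: ref 3 -> FAULT, frames=[3,-]
Step 1: ref 3 -> HIT, frames=[3,-]
Step 2: ref 5 -> FAULT, frames=[3,5]
Step 3: ref 3 -> HIT, frames=[3,5]
Step 4: ref 2 -> FAULT, evict 5, frames=[3,2]
Step 5: ref 5 -> FAULT, evict 3, frames=[5,2]
Step 6: ref 1 -> FAULT, evict 2, frames=[5,1]
Step 7: ref 2 -> FAULT, evict 5, frames=[2,1]
At step 7: evicted page 5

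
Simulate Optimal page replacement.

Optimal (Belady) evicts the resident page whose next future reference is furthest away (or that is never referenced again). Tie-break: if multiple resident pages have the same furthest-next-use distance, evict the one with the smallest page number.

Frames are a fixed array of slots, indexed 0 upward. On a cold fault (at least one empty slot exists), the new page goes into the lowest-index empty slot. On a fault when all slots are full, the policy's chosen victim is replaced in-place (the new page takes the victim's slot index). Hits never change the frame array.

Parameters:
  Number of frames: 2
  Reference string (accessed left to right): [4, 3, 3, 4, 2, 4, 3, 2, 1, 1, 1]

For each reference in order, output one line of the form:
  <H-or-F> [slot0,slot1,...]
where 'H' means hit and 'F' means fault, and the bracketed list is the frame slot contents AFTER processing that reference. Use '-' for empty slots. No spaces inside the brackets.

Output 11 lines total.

F [4,-]
F [4,3]
H [4,3]
H [4,3]
F [4,2]
H [4,2]
F [3,2]
H [3,2]
F [3,1]
H [3,1]
H [3,1]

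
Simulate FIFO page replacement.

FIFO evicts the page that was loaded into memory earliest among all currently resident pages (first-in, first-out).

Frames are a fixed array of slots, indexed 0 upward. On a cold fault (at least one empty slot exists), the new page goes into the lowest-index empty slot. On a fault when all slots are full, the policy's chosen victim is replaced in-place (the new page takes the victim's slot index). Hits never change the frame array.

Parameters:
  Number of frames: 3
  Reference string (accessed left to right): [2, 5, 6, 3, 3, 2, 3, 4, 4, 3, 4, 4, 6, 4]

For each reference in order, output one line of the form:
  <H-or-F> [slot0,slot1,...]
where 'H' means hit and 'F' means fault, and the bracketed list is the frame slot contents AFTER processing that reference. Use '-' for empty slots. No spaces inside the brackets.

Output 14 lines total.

F [2,-,-]
F [2,5,-]
F [2,5,6]
F [3,5,6]
H [3,5,6]
F [3,2,6]
H [3,2,6]
F [3,2,4]
H [3,2,4]
H [3,2,4]
H [3,2,4]
H [3,2,4]
F [6,2,4]
H [6,2,4]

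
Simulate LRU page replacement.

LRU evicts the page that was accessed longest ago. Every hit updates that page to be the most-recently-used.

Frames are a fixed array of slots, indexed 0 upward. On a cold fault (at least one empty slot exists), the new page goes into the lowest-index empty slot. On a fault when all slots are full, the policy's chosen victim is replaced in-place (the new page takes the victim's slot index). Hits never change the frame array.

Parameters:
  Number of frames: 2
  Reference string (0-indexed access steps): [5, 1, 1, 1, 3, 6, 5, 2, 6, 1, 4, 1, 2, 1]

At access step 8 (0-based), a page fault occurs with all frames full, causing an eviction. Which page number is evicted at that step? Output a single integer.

Answer: 5

Derivation:
Step 0: ref 5 -> FAULT, frames=[5,-]
Step 1: ref 1 -> FAULT, frames=[5,1]
Step 2: ref 1 -> HIT, frames=[5,1]
Step 3: ref 1 -> HIT, frames=[5,1]
Step 4: ref 3 -> FAULT, evict 5, frames=[3,1]
Step 5: ref 6 -> FAULT, evict 1, frames=[3,6]
Step 6: ref 5 -> FAULT, evict 3, frames=[5,6]
Step 7: ref 2 -> FAULT, evict 6, frames=[5,2]
Step 8: ref 6 -> FAULT, evict 5, frames=[6,2]
At step 8: evicted page 5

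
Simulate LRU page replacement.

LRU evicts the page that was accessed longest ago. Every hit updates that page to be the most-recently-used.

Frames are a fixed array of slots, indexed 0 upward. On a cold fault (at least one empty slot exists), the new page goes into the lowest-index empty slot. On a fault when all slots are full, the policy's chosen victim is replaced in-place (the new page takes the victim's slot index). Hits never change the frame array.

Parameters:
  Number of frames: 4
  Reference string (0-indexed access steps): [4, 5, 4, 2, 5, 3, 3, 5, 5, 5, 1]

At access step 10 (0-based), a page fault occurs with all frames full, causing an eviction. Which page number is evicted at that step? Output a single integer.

Step 0: ref 4 -> FAULT, frames=[4,-,-,-]
Step 1: ref 5 -> FAULT, frames=[4,5,-,-]
Step 2: ref 4 -> HIT, frames=[4,5,-,-]
Step 3: ref 2 -> FAULT, frames=[4,5,2,-]
Step 4: ref 5 -> HIT, frames=[4,5,2,-]
Step 5: ref 3 -> FAULT, frames=[4,5,2,3]
Step 6: ref 3 -> HIT, frames=[4,5,2,3]
Step 7: ref 5 -> HIT, frames=[4,5,2,3]
Step 8: ref 5 -> HIT, frames=[4,5,2,3]
Step 9: ref 5 -> HIT, frames=[4,5,2,3]
Step 10: ref 1 -> FAULT, evict 4, frames=[1,5,2,3]
At step 10: evicted page 4

Answer: 4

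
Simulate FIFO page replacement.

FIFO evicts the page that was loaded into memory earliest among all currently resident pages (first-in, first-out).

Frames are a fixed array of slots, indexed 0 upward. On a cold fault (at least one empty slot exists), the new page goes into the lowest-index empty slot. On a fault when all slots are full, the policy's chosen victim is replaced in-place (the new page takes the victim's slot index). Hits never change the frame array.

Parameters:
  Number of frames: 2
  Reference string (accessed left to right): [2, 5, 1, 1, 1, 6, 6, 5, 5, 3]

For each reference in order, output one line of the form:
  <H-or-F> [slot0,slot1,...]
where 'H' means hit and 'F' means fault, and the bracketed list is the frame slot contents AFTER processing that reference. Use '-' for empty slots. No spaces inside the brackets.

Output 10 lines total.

F [2,-]
F [2,5]
F [1,5]
H [1,5]
H [1,5]
F [1,6]
H [1,6]
F [5,6]
H [5,6]
F [5,3]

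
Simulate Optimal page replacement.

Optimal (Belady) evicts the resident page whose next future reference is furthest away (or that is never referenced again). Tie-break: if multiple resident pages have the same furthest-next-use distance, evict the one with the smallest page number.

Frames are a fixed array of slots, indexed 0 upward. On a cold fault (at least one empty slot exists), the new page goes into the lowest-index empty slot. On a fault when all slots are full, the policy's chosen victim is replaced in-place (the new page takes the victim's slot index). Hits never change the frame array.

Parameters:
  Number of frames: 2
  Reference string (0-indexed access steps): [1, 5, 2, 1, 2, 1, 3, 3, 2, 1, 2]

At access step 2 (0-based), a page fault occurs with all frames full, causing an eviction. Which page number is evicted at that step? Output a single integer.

Step 0: ref 1 -> FAULT, frames=[1,-]
Step 1: ref 5 -> FAULT, frames=[1,5]
Step 2: ref 2 -> FAULT, evict 5, frames=[1,2]
At step 2: evicted page 5

Answer: 5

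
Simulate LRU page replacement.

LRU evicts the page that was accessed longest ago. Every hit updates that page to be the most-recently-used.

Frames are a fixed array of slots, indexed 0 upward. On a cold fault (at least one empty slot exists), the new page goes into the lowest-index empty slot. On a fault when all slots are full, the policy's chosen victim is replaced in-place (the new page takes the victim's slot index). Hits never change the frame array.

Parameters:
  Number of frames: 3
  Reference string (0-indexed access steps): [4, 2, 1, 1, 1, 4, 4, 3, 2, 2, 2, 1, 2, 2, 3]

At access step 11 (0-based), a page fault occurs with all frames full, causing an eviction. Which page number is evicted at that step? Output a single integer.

Step 0: ref 4 -> FAULT, frames=[4,-,-]
Step 1: ref 2 -> FAULT, frames=[4,2,-]
Step 2: ref 1 -> FAULT, frames=[4,2,1]
Step 3: ref 1 -> HIT, frames=[4,2,1]
Step 4: ref 1 -> HIT, frames=[4,2,1]
Step 5: ref 4 -> HIT, frames=[4,2,1]
Step 6: ref 4 -> HIT, frames=[4,2,1]
Step 7: ref 3 -> FAULT, evict 2, frames=[4,3,1]
Step 8: ref 2 -> FAULT, evict 1, frames=[4,3,2]
Step 9: ref 2 -> HIT, frames=[4,3,2]
Step 10: ref 2 -> HIT, frames=[4,3,2]
Step 11: ref 1 -> FAULT, evict 4, frames=[1,3,2]
At step 11: evicted page 4

Answer: 4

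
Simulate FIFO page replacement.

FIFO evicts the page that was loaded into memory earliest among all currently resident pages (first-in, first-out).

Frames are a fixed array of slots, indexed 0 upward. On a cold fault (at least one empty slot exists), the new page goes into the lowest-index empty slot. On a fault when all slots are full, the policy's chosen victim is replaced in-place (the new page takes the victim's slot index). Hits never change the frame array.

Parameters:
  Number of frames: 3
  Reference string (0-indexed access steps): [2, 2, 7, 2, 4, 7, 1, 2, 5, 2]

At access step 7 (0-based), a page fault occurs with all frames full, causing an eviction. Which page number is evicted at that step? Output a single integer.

Answer: 7

Derivation:
Step 0: ref 2 -> FAULT, frames=[2,-,-]
Step 1: ref 2 -> HIT, frames=[2,-,-]
Step 2: ref 7 -> FAULT, frames=[2,7,-]
Step 3: ref 2 -> HIT, frames=[2,7,-]
Step 4: ref 4 -> FAULT, frames=[2,7,4]
Step 5: ref 7 -> HIT, frames=[2,7,4]
Step 6: ref 1 -> FAULT, evict 2, frames=[1,7,4]
Step 7: ref 2 -> FAULT, evict 7, frames=[1,2,4]
At step 7: evicted page 7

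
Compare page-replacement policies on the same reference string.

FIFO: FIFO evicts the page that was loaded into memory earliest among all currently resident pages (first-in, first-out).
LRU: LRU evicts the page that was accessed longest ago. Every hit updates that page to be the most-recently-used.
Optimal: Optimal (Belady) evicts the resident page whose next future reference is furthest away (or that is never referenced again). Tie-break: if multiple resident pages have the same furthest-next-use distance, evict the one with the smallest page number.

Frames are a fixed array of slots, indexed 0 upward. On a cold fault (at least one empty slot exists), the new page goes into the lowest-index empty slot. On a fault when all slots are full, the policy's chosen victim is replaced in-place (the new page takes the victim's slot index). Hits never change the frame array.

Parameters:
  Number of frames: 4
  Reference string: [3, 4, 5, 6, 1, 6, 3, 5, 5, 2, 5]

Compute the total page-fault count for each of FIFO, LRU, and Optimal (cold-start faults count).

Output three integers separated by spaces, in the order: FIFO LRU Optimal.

Answer: 8 7 6

Derivation:
--- FIFO ---
  step 0: ref 3 -> FAULT, frames=[3,-,-,-] (faults so far: 1)
  step 1: ref 4 -> FAULT, frames=[3,4,-,-] (faults so far: 2)
  step 2: ref 5 -> FAULT, frames=[3,4,5,-] (faults so far: 3)
  step 3: ref 6 -> FAULT, frames=[3,4,5,6] (faults so far: 4)
  step 4: ref 1 -> FAULT, evict 3, frames=[1,4,5,6] (faults so far: 5)
  step 5: ref 6 -> HIT, frames=[1,4,5,6] (faults so far: 5)
  step 6: ref 3 -> FAULT, evict 4, frames=[1,3,5,6] (faults so far: 6)
  step 7: ref 5 -> HIT, frames=[1,3,5,6] (faults so far: 6)
  step 8: ref 5 -> HIT, frames=[1,3,5,6] (faults so far: 6)
  step 9: ref 2 -> FAULT, evict 5, frames=[1,3,2,6] (faults so far: 7)
  step 10: ref 5 -> FAULT, evict 6, frames=[1,3,2,5] (faults so far: 8)
  FIFO total faults: 8
--- LRU ---
  step 0: ref 3 -> FAULT, frames=[3,-,-,-] (faults so far: 1)
  step 1: ref 4 -> FAULT, frames=[3,4,-,-] (faults so far: 2)
  step 2: ref 5 -> FAULT, frames=[3,4,5,-] (faults so far: 3)
  step 3: ref 6 -> FAULT, frames=[3,4,5,6] (faults so far: 4)
  step 4: ref 1 -> FAULT, evict 3, frames=[1,4,5,6] (faults so far: 5)
  step 5: ref 6 -> HIT, frames=[1,4,5,6] (faults so far: 5)
  step 6: ref 3 -> FAULT, evict 4, frames=[1,3,5,6] (faults so far: 6)
  step 7: ref 5 -> HIT, frames=[1,3,5,6] (faults so far: 6)
  step 8: ref 5 -> HIT, frames=[1,3,5,6] (faults so far: 6)
  step 9: ref 2 -> FAULT, evict 1, frames=[2,3,5,6] (faults so far: 7)
  step 10: ref 5 -> HIT, frames=[2,3,5,6] (faults so far: 7)
  LRU total faults: 7
--- Optimal ---
  step 0: ref 3 -> FAULT, frames=[3,-,-,-] (faults so far: 1)
  step 1: ref 4 -> FAULT, frames=[3,4,-,-] (faults so far: 2)
  step 2: ref 5 -> FAULT, frames=[3,4,5,-] (faults so far: 3)
  step 3: ref 6 -> FAULT, frames=[3,4,5,6] (faults so far: 4)
  step 4: ref 1 -> FAULT, evict 4, frames=[3,1,5,6] (faults so far: 5)
  step 5: ref 6 -> HIT, frames=[3,1,5,6] (faults so far: 5)
  step 6: ref 3 -> HIT, frames=[3,1,5,6] (faults so far: 5)
  step 7: ref 5 -> HIT, frames=[3,1,5,6] (faults so far: 5)
  step 8: ref 5 -> HIT, frames=[3,1,5,6] (faults so far: 5)
  step 9: ref 2 -> FAULT, evict 1, frames=[3,2,5,6] (faults so far: 6)
  step 10: ref 5 -> HIT, frames=[3,2,5,6] (faults so far: 6)
  Optimal total faults: 6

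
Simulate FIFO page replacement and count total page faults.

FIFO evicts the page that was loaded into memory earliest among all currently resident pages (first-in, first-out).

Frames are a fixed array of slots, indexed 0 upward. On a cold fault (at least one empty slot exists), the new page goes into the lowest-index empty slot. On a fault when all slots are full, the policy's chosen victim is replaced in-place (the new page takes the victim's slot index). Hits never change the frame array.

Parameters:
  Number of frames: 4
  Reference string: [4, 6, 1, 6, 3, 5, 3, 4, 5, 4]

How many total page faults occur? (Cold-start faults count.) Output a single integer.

Answer: 6

Derivation:
Step 0: ref 4 → FAULT, frames=[4,-,-,-]
Step 1: ref 6 → FAULT, frames=[4,6,-,-]
Step 2: ref 1 → FAULT, frames=[4,6,1,-]
Step 3: ref 6 → HIT, frames=[4,6,1,-]
Step 4: ref 3 → FAULT, frames=[4,6,1,3]
Step 5: ref 5 → FAULT (evict 4), frames=[5,6,1,3]
Step 6: ref 3 → HIT, frames=[5,6,1,3]
Step 7: ref 4 → FAULT (evict 6), frames=[5,4,1,3]
Step 8: ref 5 → HIT, frames=[5,4,1,3]
Step 9: ref 4 → HIT, frames=[5,4,1,3]
Total faults: 6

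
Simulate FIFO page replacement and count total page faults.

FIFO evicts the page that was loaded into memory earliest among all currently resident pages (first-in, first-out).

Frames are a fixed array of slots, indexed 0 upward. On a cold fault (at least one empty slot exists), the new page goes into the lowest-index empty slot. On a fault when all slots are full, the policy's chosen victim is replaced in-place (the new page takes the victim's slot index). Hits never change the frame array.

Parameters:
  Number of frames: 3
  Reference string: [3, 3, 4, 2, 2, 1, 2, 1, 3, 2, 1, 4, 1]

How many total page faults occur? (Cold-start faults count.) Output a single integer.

Answer: 6

Derivation:
Step 0: ref 3 → FAULT, frames=[3,-,-]
Step 1: ref 3 → HIT, frames=[3,-,-]
Step 2: ref 4 → FAULT, frames=[3,4,-]
Step 3: ref 2 → FAULT, frames=[3,4,2]
Step 4: ref 2 → HIT, frames=[3,4,2]
Step 5: ref 1 → FAULT (evict 3), frames=[1,4,2]
Step 6: ref 2 → HIT, frames=[1,4,2]
Step 7: ref 1 → HIT, frames=[1,4,2]
Step 8: ref 3 → FAULT (evict 4), frames=[1,3,2]
Step 9: ref 2 → HIT, frames=[1,3,2]
Step 10: ref 1 → HIT, frames=[1,3,2]
Step 11: ref 4 → FAULT (evict 2), frames=[1,3,4]
Step 12: ref 1 → HIT, frames=[1,3,4]
Total faults: 6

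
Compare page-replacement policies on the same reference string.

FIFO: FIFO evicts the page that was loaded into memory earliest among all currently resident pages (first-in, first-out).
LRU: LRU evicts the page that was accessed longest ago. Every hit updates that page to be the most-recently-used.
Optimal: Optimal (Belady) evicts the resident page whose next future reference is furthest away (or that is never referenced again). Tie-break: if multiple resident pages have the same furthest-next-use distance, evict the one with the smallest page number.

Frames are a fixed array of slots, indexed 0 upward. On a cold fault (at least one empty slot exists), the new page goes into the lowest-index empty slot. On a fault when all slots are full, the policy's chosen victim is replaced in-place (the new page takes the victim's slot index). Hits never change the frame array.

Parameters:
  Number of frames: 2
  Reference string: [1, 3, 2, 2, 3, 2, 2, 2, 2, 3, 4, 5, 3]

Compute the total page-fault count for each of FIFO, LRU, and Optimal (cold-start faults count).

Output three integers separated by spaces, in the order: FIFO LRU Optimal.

--- FIFO ---
  step 0: ref 1 -> FAULT, frames=[1,-] (faults so far: 1)
  step 1: ref 3 -> FAULT, frames=[1,3] (faults so far: 2)
  step 2: ref 2 -> FAULT, evict 1, frames=[2,3] (faults so far: 3)
  step 3: ref 2 -> HIT, frames=[2,3] (faults so far: 3)
  step 4: ref 3 -> HIT, frames=[2,3] (faults so far: 3)
  step 5: ref 2 -> HIT, frames=[2,3] (faults so far: 3)
  step 6: ref 2 -> HIT, frames=[2,3] (faults so far: 3)
  step 7: ref 2 -> HIT, frames=[2,3] (faults so far: 3)
  step 8: ref 2 -> HIT, frames=[2,3] (faults so far: 3)
  step 9: ref 3 -> HIT, frames=[2,3] (faults so far: 3)
  step 10: ref 4 -> FAULT, evict 3, frames=[2,4] (faults so far: 4)
  step 11: ref 5 -> FAULT, evict 2, frames=[5,4] (faults so far: 5)
  step 12: ref 3 -> FAULT, evict 4, frames=[5,3] (faults so far: 6)
  FIFO total faults: 6
--- LRU ---
  step 0: ref 1 -> FAULT, frames=[1,-] (faults so far: 1)
  step 1: ref 3 -> FAULT, frames=[1,3] (faults so far: 2)
  step 2: ref 2 -> FAULT, evict 1, frames=[2,3] (faults so far: 3)
  step 3: ref 2 -> HIT, frames=[2,3] (faults so far: 3)
  step 4: ref 3 -> HIT, frames=[2,3] (faults so far: 3)
  step 5: ref 2 -> HIT, frames=[2,3] (faults so far: 3)
  step 6: ref 2 -> HIT, frames=[2,3] (faults so far: 3)
  step 7: ref 2 -> HIT, frames=[2,3] (faults so far: 3)
  step 8: ref 2 -> HIT, frames=[2,3] (faults so far: 3)
  step 9: ref 3 -> HIT, frames=[2,3] (faults so far: 3)
  step 10: ref 4 -> FAULT, evict 2, frames=[4,3] (faults so far: 4)
  step 11: ref 5 -> FAULT, evict 3, frames=[4,5] (faults so far: 5)
  step 12: ref 3 -> FAULT, evict 4, frames=[3,5] (faults so far: 6)
  LRU total faults: 6
--- Optimal ---
  step 0: ref 1 -> FAULT, frames=[1,-] (faults so far: 1)
  step 1: ref 3 -> FAULT, frames=[1,3] (faults so far: 2)
  step 2: ref 2 -> FAULT, evict 1, frames=[2,3] (faults so far: 3)
  step 3: ref 2 -> HIT, frames=[2,3] (faults so far: 3)
  step 4: ref 3 -> HIT, frames=[2,3] (faults so far: 3)
  step 5: ref 2 -> HIT, frames=[2,3] (faults so far: 3)
  step 6: ref 2 -> HIT, frames=[2,3] (faults so far: 3)
  step 7: ref 2 -> HIT, frames=[2,3] (faults so far: 3)
  step 8: ref 2 -> HIT, frames=[2,3] (faults so far: 3)
  step 9: ref 3 -> HIT, frames=[2,3] (faults so far: 3)
  step 10: ref 4 -> FAULT, evict 2, frames=[4,3] (faults so far: 4)
  step 11: ref 5 -> FAULT, evict 4, frames=[5,3] (faults so far: 5)
  step 12: ref 3 -> HIT, frames=[5,3] (faults so far: 5)
  Optimal total faults: 5

Answer: 6 6 5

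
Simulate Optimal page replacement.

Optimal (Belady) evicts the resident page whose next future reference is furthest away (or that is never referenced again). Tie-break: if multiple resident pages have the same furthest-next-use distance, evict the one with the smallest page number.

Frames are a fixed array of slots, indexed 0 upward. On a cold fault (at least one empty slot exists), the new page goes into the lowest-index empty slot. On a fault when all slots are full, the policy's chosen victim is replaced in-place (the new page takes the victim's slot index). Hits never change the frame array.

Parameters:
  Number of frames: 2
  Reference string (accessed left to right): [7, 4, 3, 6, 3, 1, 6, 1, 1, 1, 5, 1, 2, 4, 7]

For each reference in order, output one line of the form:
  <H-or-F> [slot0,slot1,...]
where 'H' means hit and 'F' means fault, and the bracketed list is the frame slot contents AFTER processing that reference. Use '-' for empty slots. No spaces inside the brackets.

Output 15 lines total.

F [7,-]
F [7,4]
F [3,4]
F [3,6]
H [3,6]
F [1,6]
H [1,6]
H [1,6]
H [1,6]
H [1,6]
F [1,5]
H [1,5]
F [2,5]
F [4,5]
F [7,5]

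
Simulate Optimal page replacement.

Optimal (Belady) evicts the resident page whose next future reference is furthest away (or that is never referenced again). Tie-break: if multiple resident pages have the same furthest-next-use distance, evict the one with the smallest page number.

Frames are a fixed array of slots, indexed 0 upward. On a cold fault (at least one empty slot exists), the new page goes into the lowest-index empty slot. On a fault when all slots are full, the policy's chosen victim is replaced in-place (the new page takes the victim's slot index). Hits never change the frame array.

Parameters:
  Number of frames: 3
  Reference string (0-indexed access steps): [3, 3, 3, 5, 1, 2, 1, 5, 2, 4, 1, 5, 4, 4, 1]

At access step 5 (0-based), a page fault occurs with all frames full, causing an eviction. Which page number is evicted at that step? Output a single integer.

Step 0: ref 3 -> FAULT, frames=[3,-,-]
Step 1: ref 3 -> HIT, frames=[3,-,-]
Step 2: ref 3 -> HIT, frames=[3,-,-]
Step 3: ref 5 -> FAULT, frames=[3,5,-]
Step 4: ref 1 -> FAULT, frames=[3,5,1]
Step 5: ref 2 -> FAULT, evict 3, frames=[2,5,1]
At step 5: evicted page 3

Answer: 3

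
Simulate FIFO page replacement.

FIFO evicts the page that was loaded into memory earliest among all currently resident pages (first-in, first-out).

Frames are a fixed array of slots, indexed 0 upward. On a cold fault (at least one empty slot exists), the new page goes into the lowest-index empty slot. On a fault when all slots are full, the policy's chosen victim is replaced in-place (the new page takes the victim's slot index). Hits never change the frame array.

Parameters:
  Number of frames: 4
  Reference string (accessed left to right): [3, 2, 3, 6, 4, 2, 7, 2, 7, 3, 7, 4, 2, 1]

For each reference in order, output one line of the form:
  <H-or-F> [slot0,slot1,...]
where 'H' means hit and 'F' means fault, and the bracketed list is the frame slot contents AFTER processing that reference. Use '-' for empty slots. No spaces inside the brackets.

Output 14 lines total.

F [3,-,-,-]
F [3,2,-,-]
H [3,2,-,-]
F [3,2,6,-]
F [3,2,6,4]
H [3,2,6,4]
F [7,2,6,4]
H [7,2,6,4]
H [7,2,6,4]
F [7,3,6,4]
H [7,3,6,4]
H [7,3,6,4]
F [7,3,2,4]
F [7,3,2,1]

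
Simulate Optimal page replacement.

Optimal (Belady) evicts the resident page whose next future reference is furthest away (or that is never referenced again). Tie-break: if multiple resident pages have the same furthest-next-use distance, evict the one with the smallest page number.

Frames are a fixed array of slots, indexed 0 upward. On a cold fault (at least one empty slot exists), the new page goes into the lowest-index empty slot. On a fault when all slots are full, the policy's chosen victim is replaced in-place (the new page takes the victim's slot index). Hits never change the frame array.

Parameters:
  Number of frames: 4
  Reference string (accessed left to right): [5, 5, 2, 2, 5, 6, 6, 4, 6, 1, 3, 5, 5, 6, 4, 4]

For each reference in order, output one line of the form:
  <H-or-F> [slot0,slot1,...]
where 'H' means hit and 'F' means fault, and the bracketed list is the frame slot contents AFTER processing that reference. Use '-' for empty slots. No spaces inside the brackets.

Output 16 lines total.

F [5,-,-,-]
H [5,-,-,-]
F [5,2,-,-]
H [5,2,-,-]
H [5,2,-,-]
F [5,2,6,-]
H [5,2,6,-]
F [5,2,6,4]
H [5,2,6,4]
F [5,1,6,4]
F [5,3,6,4]
H [5,3,6,4]
H [5,3,6,4]
H [5,3,6,4]
H [5,3,6,4]
H [5,3,6,4]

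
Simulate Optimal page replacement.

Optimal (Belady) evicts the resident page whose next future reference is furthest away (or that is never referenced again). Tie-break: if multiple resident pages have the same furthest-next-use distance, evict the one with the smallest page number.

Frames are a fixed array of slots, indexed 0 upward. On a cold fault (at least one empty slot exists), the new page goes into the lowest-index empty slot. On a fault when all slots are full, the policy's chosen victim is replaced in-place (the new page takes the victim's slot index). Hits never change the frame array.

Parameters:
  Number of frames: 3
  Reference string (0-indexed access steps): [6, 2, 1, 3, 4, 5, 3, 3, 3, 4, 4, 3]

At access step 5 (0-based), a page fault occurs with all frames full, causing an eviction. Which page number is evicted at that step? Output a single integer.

Step 0: ref 6 -> FAULT, frames=[6,-,-]
Step 1: ref 2 -> FAULT, frames=[6,2,-]
Step 2: ref 1 -> FAULT, frames=[6,2,1]
Step 3: ref 3 -> FAULT, evict 1, frames=[6,2,3]
Step 4: ref 4 -> FAULT, evict 2, frames=[6,4,3]
Step 5: ref 5 -> FAULT, evict 6, frames=[5,4,3]
At step 5: evicted page 6

Answer: 6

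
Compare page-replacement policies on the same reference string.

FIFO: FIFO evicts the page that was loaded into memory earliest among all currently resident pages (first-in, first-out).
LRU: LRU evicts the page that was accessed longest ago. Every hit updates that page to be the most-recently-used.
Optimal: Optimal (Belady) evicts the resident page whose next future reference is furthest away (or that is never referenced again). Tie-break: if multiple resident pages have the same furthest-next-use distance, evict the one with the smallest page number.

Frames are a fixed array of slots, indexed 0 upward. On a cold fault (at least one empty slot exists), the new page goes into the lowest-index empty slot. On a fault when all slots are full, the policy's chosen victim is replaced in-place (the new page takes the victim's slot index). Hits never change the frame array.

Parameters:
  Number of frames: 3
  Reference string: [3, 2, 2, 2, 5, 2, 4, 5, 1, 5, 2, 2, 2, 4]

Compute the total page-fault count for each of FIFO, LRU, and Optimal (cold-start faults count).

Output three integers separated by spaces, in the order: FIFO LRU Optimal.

--- FIFO ---
  step 0: ref 3 -> FAULT, frames=[3,-,-] (faults so far: 1)
  step 1: ref 2 -> FAULT, frames=[3,2,-] (faults so far: 2)
  step 2: ref 2 -> HIT, frames=[3,2,-] (faults so far: 2)
  step 3: ref 2 -> HIT, frames=[3,2,-] (faults so far: 2)
  step 4: ref 5 -> FAULT, frames=[3,2,5] (faults so far: 3)
  step 5: ref 2 -> HIT, frames=[3,2,5] (faults so far: 3)
  step 6: ref 4 -> FAULT, evict 3, frames=[4,2,5] (faults so far: 4)
  step 7: ref 5 -> HIT, frames=[4,2,5] (faults so far: 4)
  step 8: ref 1 -> FAULT, evict 2, frames=[4,1,5] (faults so far: 5)
  step 9: ref 5 -> HIT, frames=[4,1,5] (faults so far: 5)
  step 10: ref 2 -> FAULT, evict 5, frames=[4,1,2] (faults so far: 6)
  step 11: ref 2 -> HIT, frames=[4,1,2] (faults so far: 6)
  step 12: ref 2 -> HIT, frames=[4,1,2] (faults so far: 6)
  step 13: ref 4 -> HIT, frames=[4,1,2] (faults so far: 6)
  FIFO total faults: 6
--- LRU ---
  step 0: ref 3 -> FAULT, frames=[3,-,-] (faults so far: 1)
  step 1: ref 2 -> FAULT, frames=[3,2,-] (faults so far: 2)
  step 2: ref 2 -> HIT, frames=[3,2,-] (faults so far: 2)
  step 3: ref 2 -> HIT, frames=[3,2,-] (faults so far: 2)
  step 4: ref 5 -> FAULT, frames=[3,2,5] (faults so far: 3)
  step 5: ref 2 -> HIT, frames=[3,2,5] (faults so far: 3)
  step 6: ref 4 -> FAULT, evict 3, frames=[4,2,5] (faults so far: 4)
  step 7: ref 5 -> HIT, frames=[4,2,5] (faults so far: 4)
  step 8: ref 1 -> FAULT, evict 2, frames=[4,1,5] (faults so far: 5)
  step 9: ref 5 -> HIT, frames=[4,1,5] (faults so far: 5)
  step 10: ref 2 -> FAULT, evict 4, frames=[2,1,5] (faults so far: 6)
  step 11: ref 2 -> HIT, frames=[2,1,5] (faults so far: 6)
  step 12: ref 2 -> HIT, frames=[2,1,5] (faults so far: 6)
  step 13: ref 4 -> FAULT, evict 1, frames=[2,4,5] (faults so far: 7)
  LRU total faults: 7
--- Optimal ---
  step 0: ref 3 -> FAULT, frames=[3,-,-] (faults so far: 1)
  step 1: ref 2 -> FAULT, frames=[3,2,-] (faults so far: 2)
  step 2: ref 2 -> HIT, frames=[3,2,-] (faults so far: 2)
  step 3: ref 2 -> HIT, frames=[3,2,-] (faults so far: 2)
  step 4: ref 5 -> FAULT, frames=[3,2,5] (faults so far: 3)
  step 5: ref 2 -> HIT, frames=[3,2,5] (faults so far: 3)
  step 6: ref 4 -> FAULT, evict 3, frames=[4,2,5] (faults so far: 4)
  step 7: ref 5 -> HIT, frames=[4,2,5] (faults so far: 4)
  step 8: ref 1 -> FAULT, evict 4, frames=[1,2,5] (faults so far: 5)
  step 9: ref 5 -> HIT, frames=[1,2,5] (faults so far: 5)
  step 10: ref 2 -> HIT, frames=[1,2,5] (faults so far: 5)
  step 11: ref 2 -> HIT, frames=[1,2,5] (faults so far: 5)
  step 12: ref 2 -> HIT, frames=[1,2,5] (faults so far: 5)
  step 13: ref 4 -> FAULT, evict 1, frames=[4,2,5] (faults so far: 6)
  Optimal total faults: 6

Answer: 6 7 6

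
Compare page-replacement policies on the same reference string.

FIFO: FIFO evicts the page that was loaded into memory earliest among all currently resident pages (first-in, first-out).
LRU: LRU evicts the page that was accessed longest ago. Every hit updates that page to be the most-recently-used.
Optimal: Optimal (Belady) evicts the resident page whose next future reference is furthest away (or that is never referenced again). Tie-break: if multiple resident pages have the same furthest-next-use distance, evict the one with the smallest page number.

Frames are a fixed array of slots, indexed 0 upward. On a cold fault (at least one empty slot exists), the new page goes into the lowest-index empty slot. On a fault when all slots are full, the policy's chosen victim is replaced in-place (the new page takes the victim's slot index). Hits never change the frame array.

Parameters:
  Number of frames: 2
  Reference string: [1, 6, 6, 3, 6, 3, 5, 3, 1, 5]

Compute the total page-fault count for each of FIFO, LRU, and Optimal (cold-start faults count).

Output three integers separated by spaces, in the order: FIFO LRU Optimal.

Answer: 5 6 5

Derivation:
--- FIFO ---
  step 0: ref 1 -> FAULT, frames=[1,-] (faults so far: 1)
  step 1: ref 6 -> FAULT, frames=[1,6] (faults so far: 2)
  step 2: ref 6 -> HIT, frames=[1,6] (faults so far: 2)
  step 3: ref 3 -> FAULT, evict 1, frames=[3,6] (faults so far: 3)
  step 4: ref 6 -> HIT, frames=[3,6] (faults so far: 3)
  step 5: ref 3 -> HIT, frames=[3,6] (faults so far: 3)
  step 6: ref 5 -> FAULT, evict 6, frames=[3,5] (faults so far: 4)
  step 7: ref 3 -> HIT, frames=[3,5] (faults so far: 4)
  step 8: ref 1 -> FAULT, evict 3, frames=[1,5] (faults so far: 5)
  step 9: ref 5 -> HIT, frames=[1,5] (faults so far: 5)
  FIFO total faults: 5
--- LRU ---
  step 0: ref 1 -> FAULT, frames=[1,-] (faults so far: 1)
  step 1: ref 6 -> FAULT, frames=[1,6] (faults so far: 2)
  step 2: ref 6 -> HIT, frames=[1,6] (faults so far: 2)
  step 3: ref 3 -> FAULT, evict 1, frames=[3,6] (faults so far: 3)
  step 4: ref 6 -> HIT, frames=[3,6] (faults so far: 3)
  step 5: ref 3 -> HIT, frames=[3,6] (faults so far: 3)
  step 6: ref 5 -> FAULT, evict 6, frames=[3,5] (faults so far: 4)
  step 7: ref 3 -> HIT, frames=[3,5] (faults so far: 4)
  step 8: ref 1 -> FAULT, evict 5, frames=[3,1] (faults so far: 5)
  step 9: ref 5 -> FAULT, evict 3, frames=[5,1] (faults so far: 6)
  LRU total faults: 6
--- Optimal ---
  step 0: ref 1 -> FAULT, frames=[1,-] (faults so far: 1)
  step 1: ref 6 -> FAULT, frames=[1,6] (faults so far: 2)
  step 2: ref 6 -> HIT, frames=[1,6] (faults so far: 2)
  step 3: ref 3 -> FAULT, evict 1, frames=[3,6] (faults so far: 3)
  step 4: ref 6 -> HIT, frames=[3,6] (faults so far: 3)
  step 5: ref 3 -> HIT, frames=[3,6] (faults so far: 3)
  step 6: ref 5 -> FAULT, evict 6, frames=[3,5] (faults so far: 4)
  step 7: ref 3 -> HIT, frames=[3,5] (faults so far: 4)
  step 8: ref 1 -> FAULT, evict 3, frames=[1,5] (faults so far: 5)
  step 9: ref 5 -> HIT, frames=[1,5] (faults so far: 5)
  Optimal total faults: 5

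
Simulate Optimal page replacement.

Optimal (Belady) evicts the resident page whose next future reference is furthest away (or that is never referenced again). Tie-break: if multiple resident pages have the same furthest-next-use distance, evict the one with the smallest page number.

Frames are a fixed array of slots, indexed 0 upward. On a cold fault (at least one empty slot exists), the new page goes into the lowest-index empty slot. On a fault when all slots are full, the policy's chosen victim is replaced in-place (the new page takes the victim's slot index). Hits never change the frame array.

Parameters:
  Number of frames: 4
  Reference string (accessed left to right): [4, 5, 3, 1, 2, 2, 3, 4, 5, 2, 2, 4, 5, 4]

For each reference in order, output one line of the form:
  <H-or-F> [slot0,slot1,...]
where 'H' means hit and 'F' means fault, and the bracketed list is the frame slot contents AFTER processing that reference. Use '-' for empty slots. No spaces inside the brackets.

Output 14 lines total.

F [4,-,-,-]
F [4,5,-,-]
F [4,5,3,-]
F [4,5,3,1]
F [4,5,3,2]
H [4,5,3,2]
H [4,5,3,2]
H [4,5,3,2]
H [4,5,3,2]
H [4,5,3,2]
H [4,5,3,2]
H [4,5,3,2]
H [4,5,3,2]
H [4,5,3,2]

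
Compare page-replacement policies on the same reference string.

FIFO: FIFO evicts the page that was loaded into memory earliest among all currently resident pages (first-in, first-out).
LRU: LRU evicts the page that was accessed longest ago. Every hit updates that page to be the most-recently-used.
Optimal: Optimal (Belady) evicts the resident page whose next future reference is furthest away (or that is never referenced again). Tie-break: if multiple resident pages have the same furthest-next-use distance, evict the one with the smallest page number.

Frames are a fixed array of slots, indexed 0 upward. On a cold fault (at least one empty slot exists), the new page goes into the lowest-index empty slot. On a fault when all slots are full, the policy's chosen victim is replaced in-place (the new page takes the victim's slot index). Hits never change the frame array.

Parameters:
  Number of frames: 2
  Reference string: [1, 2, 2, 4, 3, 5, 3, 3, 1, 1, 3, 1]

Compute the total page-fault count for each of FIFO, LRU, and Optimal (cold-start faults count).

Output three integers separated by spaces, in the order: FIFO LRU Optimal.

Answer: 7 6 6

Derivation:
--- FIFO ---
  step 0: ref 1 -> FAULT, frames=[1,-] (faults so far: 1)
  step 1: ref 2 -> FAULT, frames=[1,2] (faults so far: 2)
  step 2: ref 2 -> HIT, frames=[1,2] (faults so far: 2)
  step 3: ref 4 -> FAULT, evict 1, frames=[4,2] (faults so far: 3)
  step 4: ref 3 -> FAULT, evict 2, frames=[4,3] (faults so far: 4)
  step 5: ref 5 -> FAULT, evict 4, frames=[5,3] (faults so far: 5)
  step 6: ref 3 -> HIT, frames=[5,3] (faults so far: 5)
  step 7: ref 3 -> HIT, frames=[5,3] (faults so far: 5)
  step 8: ref 1 -> FAULT, evict 3, frames=[5,1] (faults so far: 6)
  step 9: ref 1 -> HIT, frames=[5,1] (faults so far: 6)
  step 10: ref 3 -> FAULT, evict 5, frames=[3,1] (faults so far: 7)
  step 11: ref 1 -> HIT, frames=[3,1] (faults so far: 7)
  FIFO total faults: 7
--- LRU ---
  step 0: ref 1 -> FAULT, frames=[1,-] (faults so far: 1)
  step 1: ref 2 -> FAULT, frames=[1,2] (faults so far: 2)
  step 2: ref 2 -> HIT, frames=[1,2] (faults so far: 2)
  step 3: ref 4 -> FAULT, evict 1, frames=[4,2] (faults so far: 3)
  step 4: ref 3 -> FAULT, evict 2, frames=[4,3] (faults so far: 4)
  step 5: ref 5 -> FAULT, evict 4, frames=[5,3] (faults so far: 5)
  step 6: ref 3 -> HIT, frames=[5,3] (faults so far: 5)
  step 7: ref 3 -> HIT, frames=[5,3] (faults so far: 5)
  step 8: ref 1 -> FAULT, evict 5, frames=[1,3] (faults so far: 6)
  step 9: ref 1 -> HIT, frames=[1,3] (faults so far: 6)
  step 10: ref 3 -> HIT, frames=[1,3] (faults so far: 6)
  step 11: ref 1 -> HIT, frames=[1,3] (faults so far: 6)
  LRU total faults: 6
--- Optimal ---
  step 0: ref 1 -> FAULT, frames=[1,-] (faults so far: 1)
  step 1: ref 2 -> FAULT, frames=[1,2] (faults so far: 2)
  step 2: ref 2 -> HIT, frames=[1,2] (faults so far: 2)
  step 3: ref 4 -> FAULT, evict 2, frames=[1,4] (faults so far: 3)
  step 4: ref 3 -> FAULT, evict 4, frames=[1,3] (faults so far: 4)
  step 5: ref 5 -> FAULT, evict 1, frames=[5,3] (faults so far: 5)
  step 6: ref 3 -> HIT, frames=[5,3] (faults so far: 5)
  step 7: ref 3 -> HIT, frames=[5,3] (faults so far: 5)
  step 8: ref 1 -> FAULT, evict 5, frames=[1,3] (faults so far: 6)
  step 9: ref 1 -> HIT, frames=[1,3] (faults so far: 6)
  step 10: ref 3 -> HIT, frames=[1,3] (faults so far: 6)
  step 11: ref 1 -> HIT, frames=[1,3] (faults so far: 6)
  Optimal total faults: 6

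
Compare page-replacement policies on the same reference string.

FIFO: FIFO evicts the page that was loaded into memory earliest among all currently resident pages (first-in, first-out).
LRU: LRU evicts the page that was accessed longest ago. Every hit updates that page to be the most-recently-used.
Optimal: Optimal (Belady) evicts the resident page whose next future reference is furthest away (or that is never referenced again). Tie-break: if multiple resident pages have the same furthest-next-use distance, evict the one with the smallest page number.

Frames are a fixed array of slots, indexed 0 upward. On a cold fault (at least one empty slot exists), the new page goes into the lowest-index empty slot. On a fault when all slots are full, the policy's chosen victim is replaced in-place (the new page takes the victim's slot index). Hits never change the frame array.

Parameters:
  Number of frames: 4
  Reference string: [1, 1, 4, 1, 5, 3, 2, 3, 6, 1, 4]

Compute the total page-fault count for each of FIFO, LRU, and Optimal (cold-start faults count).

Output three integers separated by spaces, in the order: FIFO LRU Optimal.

--- FIFO ---
  step 0: ref 1 -> FAULT, frames=[1,-,-,-] (faults so far: 1)
  step 1: ref 1 -> HIT, frames=[1,-,-,-] (faults so far: 1)
  step 2: ref 4 -> FAULT, frames=[1,4,-,-] (faults so far: 2)
  step 3: ref 1 -> HIT, frames=[1,4,-,-] (faults so far: 2)
  step 4: ref 5 -> FAULT, frames=[1,4,5,-] (faults so far: 3)
  step 5: ref 3 -> FAULT, frames=[1,4,5,3] (faults so far: 4)
  step 6: ref 2 -> FAULT, evict 1, frames=[2,4,5,3] (faults so far: 5)
  step 7: ref 3 -> HIT, frames=[2,4,5,3] (faults so far: 5)
  step 8: ref 6 -> FAULT, evict 4, frames=[2,6,5,3] (faults so far: 6)
  step 9: ref 1 -> FAULT, evict 5, frames=[2,6,1,3] (faults so far: 7)
  step 10: ref 4 -> FAULT, evict 3, frames=[2,6,1,4] (faults so far: 8)
  FIFO total faults: 8
--- LRU ---
  step 0: ref 1 -> FAULT, frames=[1,-,-,-] (faults so far: 1)
  step 1: ref 1 -> HIT, frames=[1,-,-,-] (faults so far: 1)
  step 2: ref 4 -> FAULT, frames=[1,4,-,-] (faults so far: 2)
  step 3: ref 1 -> HIT, frames=[1,4,-,-] (faults so far: 2)
  step 4: ref 5 -> FAULT, frames=[1,4,5,-] (faults so far: 3)
  step 5: ref 3 -> FAULT, frames=[1,4,5,3] (faults so far: 4)
  step 6: ref 2 -> FAULT, evict 4, frames=[1,2,5,3] (faults so far: 5)
  step 7: ref 3 -> HIT, frames=[1,2,5,3] (faults so far: 5)
  step 8: ref 6 -> FAULT, evict 1, frames=[6,2,5,3] (faults so far: 6)
  step 9: ref 1 -> FAULT, evict 5, frames=[6,2,1,3] (faults so far: 7)
  step 10: ref 4 -> FAULT, evict 2, frames=[6,4,1,3] (faults so far: 8)
  LRU total faults: 8
--- Optimal ---
  step 0: ref 1 -> FAULT, frames=[1,-,-,-] (faults so far: 1)
  step 1: ref 1 -> HIT, frames=[1,-,-,-] (faults so far: 1)
  step 2: ref 4 -> FAULT, frames=[1,4,-,-] (faults so far: 2)
  step 3: ref 1 -> HIT, frames=[1,4,-,-] (faults so far: 2)
  step 4: ref 5 -> FAULT, frames=[1,4,5,-] (faults so far: 3)
  step 5: ref 3 -> FAULT, frames=[1,4,5,3] (faults so far: 4)
  step 6: ref 2 -> FAULT, evict 5, frames=[1,4,2,3] (faults so far: 5)
  step 7: ref 3 -> HIT, frames=[1,4,2,3] (faults so far: 5)
  step 8: ref 6 -> FAULT, evict 2, frames=[1,4,6,3] (faults so far: 6)
  step 9: ref 1 -> HIT, frames=[1,4,6,3] (faults so far: 6)
  step 10: ref 4 -> HIT, frames=[1,4,6,3] (faults so far: 6)
  Optimal total faults: 6

Answer: 8 8 6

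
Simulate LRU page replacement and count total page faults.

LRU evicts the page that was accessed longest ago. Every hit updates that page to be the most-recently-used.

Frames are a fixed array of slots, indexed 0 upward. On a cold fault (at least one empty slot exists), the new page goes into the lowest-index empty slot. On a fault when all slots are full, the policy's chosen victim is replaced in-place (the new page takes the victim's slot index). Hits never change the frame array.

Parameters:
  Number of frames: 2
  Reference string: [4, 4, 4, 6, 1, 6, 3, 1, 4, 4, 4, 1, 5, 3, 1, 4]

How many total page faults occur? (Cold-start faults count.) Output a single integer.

Step 0: ref 4 → FAULT, frames=[4,-]
Step 1: ref 4 → HIT, frames=[4,-]
Step 2: ref 4 → HIT, frames=[4,-]
Step 3: ref 6 → FAULT, frames=[4,6]
Step 4: ref 1 → FAULT (evict 4), frames=[1,6]
Step 5: ref 6 → HIT, frames=[1,6]
Step 6: ref 3 → FAULT (evict 1), frames=[3,6]
Step 7: ref 1 → FAULT (evict 6), frames=[3,1]
Step 8: ref 4 → FAULT (evict 3), frames=[4,1]
Step 9: ref 4 → HIT, frames=[4,1]
Step 10: ref 4 → HIT, frames=[4,1]
Step 11: ref 1 → HIT, frames=[4,1]
Step 12: ref 5 → FAULT (evict 4), frames=[5,1]
Step 13: ref 3 → FAULT (evict 1), frames=[5,3]
Step 14: ref 1 → FAULT (evict 5), frames=[1,3]
Step 15: ref 4 → FAULT (evict 3), frames=[1,4]
Total faults: 10

Answer: 10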